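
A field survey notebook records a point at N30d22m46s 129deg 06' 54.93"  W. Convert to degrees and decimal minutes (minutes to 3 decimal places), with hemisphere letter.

Latitude: seconds/60 = 0.76667; minutes = 22 + 0.76667 = 22.76667
Lon: seconds/60 = 0.91550; minutes = 6 + 0.91550 = 6.91550

30° 22.767′ N, 129° 6.916′ W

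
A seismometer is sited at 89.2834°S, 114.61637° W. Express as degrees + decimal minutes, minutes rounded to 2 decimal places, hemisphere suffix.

89° 17.00′ S, 114° 36.98′ W

Lat: fractional part 0.283400 → 17.0040 minutes
λ: 114° + 0.616370 × 60 = 114° 36.9822′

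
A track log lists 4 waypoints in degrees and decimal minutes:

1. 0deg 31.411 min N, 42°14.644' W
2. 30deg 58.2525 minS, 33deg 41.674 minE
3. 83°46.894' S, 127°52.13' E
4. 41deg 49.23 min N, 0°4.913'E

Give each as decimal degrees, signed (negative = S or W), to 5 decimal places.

1. 0.52352, -42.24407
2. -30.97088, 33.69457
3. -83.78157, 127.86883
4. 41.82050, 0.08188

Point 1:
  φ: 31.411′ = 0.523517°; total 0.523517
  N → positive
  Lon: 42 + 14.644/60 = 42.244067
  W ⇒ negate
Point 2:
  Lat: 30 + 58.2525/60 = 30.970875
  S ⇒ negate
  Lon: 41.674′ = 0.694567°; total 33.694567
  E ⇒ keep positive
Point 3:
  Lat: 83 + 46.894/60 = 83.781567
  S → negative
  Longitude: 127 + 52.13/60 = 127.868833
  E → positive
Point 4:
  Lat: 41 + 49.23/60 = 41.820500
  N ⇒ keep positive
  λ: 4.913′ = 0.081883°; total 0.081883
  E ⇒ keep positive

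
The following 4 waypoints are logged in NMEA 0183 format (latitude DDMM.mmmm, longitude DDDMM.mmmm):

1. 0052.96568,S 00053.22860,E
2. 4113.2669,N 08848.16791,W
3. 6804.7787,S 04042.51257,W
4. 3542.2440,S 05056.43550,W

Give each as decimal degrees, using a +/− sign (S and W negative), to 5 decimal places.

1. -0.88276, 0.88714
2. 41.22112, -88.80280
3. -68.07965, -40.70854
4. -35.70407, -50.94059

Point 1:
  φ: split at 2 digits → 00° and 52.96568′; 0 + 52.96568/60 = 0.882761
  S → negative
  λ: degrees = first 3 digits = 0, minutes = 53.2286; 0 + 53.2286/60 = 0.887143
  E ⇒ keep positive
Point 2:
  Latitude: split at 2 digits → 41° and 13.2669′; 41 + 13.2669/60 = 41.221115
  N → positive
  λ: split at 3 digits → 088° and 48.16791′; 88 + 48.16791/60 = 88.802799
  W ⇒ negate
Point 3:
  Latitude: degrees = first 2 digits = 68, minutes = 4.7787; 68 + 4.7787/60 = 68.079645
  S ⇒ negate
  Longitude: degrees = first 3 digits = 40, minutes = 42.51257; 40 + 42.51257/60 = 40.708543
  W → negative
Point 4:
  Lat: split at 2 digits → 35° and 42.244′; 35 + 42.244/60 = 35.704067
  hemisphere S, so the sign is −
  λ: degrees = first 3 digits = 50, minutes = 56.4355; 50 + 56.4355/60 = 50.940592
  W → negative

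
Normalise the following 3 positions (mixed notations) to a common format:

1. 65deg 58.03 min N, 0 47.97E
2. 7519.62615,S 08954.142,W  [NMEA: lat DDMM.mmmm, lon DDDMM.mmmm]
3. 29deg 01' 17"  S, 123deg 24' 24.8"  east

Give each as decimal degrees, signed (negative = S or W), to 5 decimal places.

1. 65.96717, 0.79950
2. -75.32710, -89.90237
3. -29.02139, 123.40689

Point 1:
  Latitude: 58.03′ = 0.967167°; total 65.967167
  N ⇒ keep positive
  Longitude: 47.97′ = 0.799500°; total 0.799500
  E → positive
Point 2:
  φ: degrees = first 2 digits = 75, minutes = 19.62615; 75 + 19.62615/60 = 75.327103
  S → negative
  Lon: split at 3 digits → 089° and 54.142′; 89 + 54.142/60 = 89.902367
  hemisphere W, so the sign is −
Point 3:
  Latitude: 29° + 1/60 + 17/3600 = 29 + 0.016667 + 0.004722 = 29.021389
  S ⇒ negate
  λ: 123 + 24/60 + 24.8/3600 = 123.406889
  E ⇒ keep positive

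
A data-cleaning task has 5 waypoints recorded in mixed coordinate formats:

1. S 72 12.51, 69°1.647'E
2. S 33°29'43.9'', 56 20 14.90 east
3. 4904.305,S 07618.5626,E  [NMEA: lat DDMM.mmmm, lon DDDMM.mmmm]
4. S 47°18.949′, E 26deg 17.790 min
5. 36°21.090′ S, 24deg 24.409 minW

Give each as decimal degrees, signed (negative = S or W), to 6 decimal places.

Point 1:
  φ: 12.51′ = 0.208500°; total 72.2085000
  S ⇒ negate
  Longitude: 69 + 1.647/60 = 69.0274500
  E ⇒ keep positive
Point 2:
  Lat: 33° + 29/60 + 43.9/3600 = 33 + 0.483333 + 0.012194 = 33.4955278
  S ⇒ negate
  λ: 56 + 20/60 + 14.9/3600 = 56.3374722
  E ⇒ keep positive
Point 3:
  Latitude: split at 2 digits → 49° and 4.305′; 49 + 4.305/60 = 49.0717500
  hemisphere S, so the sign is −
  λ: degrees = first 3 digits = 76, minutes = 18.5626; 76 + 18.5626/60 = 76.3093767
  E → positive
Point 4:
  Lat: 47 + 18.949/60 = 47.3158167
  S → negative
  Lon: 26 + 17.79/60 = 26.2965000
  E → positive
Point 5:
  φ: 36 + 21.09/60 = 36.3515000
  S → negative
  Longitude: 24 + 24.409/60 = 24.4068167
  W ⇒ negate

1. -72.208500, 69.027450
2. -33.495528, 56.337472
3. -49.071750, 76.309377
4. -47.315817, 26.296500
5. -36.351500, -24.406817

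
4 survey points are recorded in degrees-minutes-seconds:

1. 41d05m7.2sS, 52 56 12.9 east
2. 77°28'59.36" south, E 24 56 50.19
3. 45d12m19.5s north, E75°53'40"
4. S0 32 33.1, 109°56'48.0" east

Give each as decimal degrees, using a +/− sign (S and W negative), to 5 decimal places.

1. -41.08533, 52.93692
2. -77.48316, 24.94728
3. 45.20542, 75.89444
4. -0.54253, 109.94667

Point 1:
  φ: 41 + 5/60 + 7.2/3600 = 41.085333
  S → negative
  Lon: 52° + 56/60 + 12.9/3600 = 52 + 0.933333 + 0.003583 = 52.936917
  E ⇒ keep positive
Point 2:
  Latitude: 77° + 28/60 + 59.36/3600 = 77 + 0.466667 + 0.016489 = 77.483156
  S → negative
  λ: 24 + 56/60 + 50.19/3600 = 24.947275
  E ⇒ keep positive
Point 3:
  φ: 45° + 12/60 + 19.5/3600 = 45 + 0.200000 + 0.005417 = 45.205417
  N ⇒ keep positive
  Lon: 53′ + 40″ = 53.66667′; 75 + 53.66667/60 = 75.894444
  E ⇒ keep positive
Point 4:
  Latitude: 32′ + 33.1″ = 32.55167′; 0 + 32.55167/60 = 0.542528
  S → negative
  Lon: 109 + 56/60 + 48/3600 = 109.946667
  E ⇒ keep positive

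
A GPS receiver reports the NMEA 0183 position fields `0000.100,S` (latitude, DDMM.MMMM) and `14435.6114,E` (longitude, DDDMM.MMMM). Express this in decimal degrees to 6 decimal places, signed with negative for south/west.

-0.001667, 144.593523

φ: split at 2 digits → 00° and 0.1′; 0 + 0.1/60 = 0.0016667
hemisphere S, so the sign is −
Lon: degrees = first 3 digits = 144, minutes = 35.6114; 144 + 35.6114/60 = 144.5935233
E → positive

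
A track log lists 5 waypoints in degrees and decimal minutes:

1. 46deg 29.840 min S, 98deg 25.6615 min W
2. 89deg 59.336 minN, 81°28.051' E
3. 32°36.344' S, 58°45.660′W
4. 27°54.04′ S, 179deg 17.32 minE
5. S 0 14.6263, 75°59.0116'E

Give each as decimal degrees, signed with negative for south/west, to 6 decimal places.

1. -46.497333, -98.427692
2. 89.988933, 81.467517
3. -32.605733, -58.761000
4. -27.900667, 179.288667
5. -0.243772, 75.983527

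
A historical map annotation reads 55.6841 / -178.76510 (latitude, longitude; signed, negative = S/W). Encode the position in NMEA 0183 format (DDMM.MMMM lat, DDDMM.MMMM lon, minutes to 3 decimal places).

φ: fractional part 0.684100 → 41.04600 minutes
Longitude is negative → W; |value| = 178.765100
Longitude: minutes = (178.765100 − 178) × 60 = 45.90600

5541.046,N / 17845.906,W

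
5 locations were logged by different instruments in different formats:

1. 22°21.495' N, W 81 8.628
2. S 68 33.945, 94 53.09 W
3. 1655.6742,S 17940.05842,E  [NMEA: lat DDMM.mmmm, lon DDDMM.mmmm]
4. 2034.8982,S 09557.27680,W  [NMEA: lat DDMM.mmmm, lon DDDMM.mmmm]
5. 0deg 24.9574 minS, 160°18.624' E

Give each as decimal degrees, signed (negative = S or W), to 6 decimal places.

Point 1:
  φ: 22 + 21.495/60 = 22.3582500
  N → positive
  Lon: 8.628′ = 0.143800°; total 81.1438000
  W → negative
Point 2:
  Latitude: 68 + 33.945/60 = 68.5657500
  S ⇒ negate
  Longitude: 53.09′ = 0.884833°; total 94.8848333
  W ⇒ negate
Point 3:
  Lat: degrees = first 2 digits = 16, minutes = 55.6742; 16 + 55.6742/60 = 16.9279033
  S → negative
  Longitude: split at 3 digits → 179° and 40.05842′; 179 + 40.05842/60 = 179.6676403
  E ⇒ keep positive
Point 4:
  φ: split at 2 digits → 20° and 34.8982′; 20 + 34.8982/60 = 20.5816367
  hemisphere S, so the sign is −
  Longitude: split at 3 digits → 095° and 57.2768′; 95 + 57.2768/60 = 95.9546133
  W ⇒ negate
Point 5:
  Lat: 0 + 24.9574/60 = 0.4159567
  S → negative
  Lon: 160 + 18.624/60 = 160.3104000
  E ⇒ keep positive

1. 22.358250, -81.143800
2. -68.565750, -94.884833
3. -16.927903, 179.667640
4. -20.581637, -95.954613
5. -0.415957, 160.310400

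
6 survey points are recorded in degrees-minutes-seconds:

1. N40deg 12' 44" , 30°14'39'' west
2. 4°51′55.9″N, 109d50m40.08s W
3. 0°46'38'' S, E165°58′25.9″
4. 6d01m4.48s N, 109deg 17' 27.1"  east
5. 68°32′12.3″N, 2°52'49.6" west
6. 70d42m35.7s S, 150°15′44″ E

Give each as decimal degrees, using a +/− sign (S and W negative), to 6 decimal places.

1. 40.212222, -30.244167
2. 4.865528, -109.844467
3. -0.777222, 165.973861
4. 6.017911, 109.290861
5. 68.536750, -2.880444
6. -70.709917, 150.262222

Point 1:
  φ: 40° + 12/60 + 44/3600 = 40 + 0.200000 + 0.012222 = 40.2122222
  N ⇒ keep positive
  Lon: 30° + 14/60 + 39/3600 = 30 + 0.233333 + 0.010833 = 30.2441667
  W → negative
Point 2:
  Latitude: 51′ + 55.9″ = 51.93167′; 4 + 51.93167/60 = 4.8655278
  N ⇒ keep positive
  Lon: 109 + 50/60 + 40.08/3600 = 109.8444667
  W ⇒ negate
Point 3:
  Lat: 0 + 46/60 + 38/3600 = 0.7772222
  S → negative
  Longitude: 165 + 58/60 + 25.9/3600 = 165.9738611
  E ⇒ keep positive
Point 4:
  Latitude: 1′ + 4.48″ = 1.07467′; 6 + 1.07467/60 = 6.0179111
  N ⇒ keep positive
  Longitude: 109 + 17/60 + 27.1/3600 = 109.2908611
  E ⇒ keep positive
Point 5:
  φ: 68 + 32/60 + 12.3/3600 = 68.5367500
  N → positive
  Longitude: 2 + 52/60 + 49.6/3600 = 2.8804444
  W ⇒ negate
Point 6:
  φ: 70 + 42/60 + 35.7/3600 = 70.7099167
  S ⇒ negate
  λ: 15′ + 44″ = 15.73333′; 150 + 15.73333/60 = 150.2622222
  E ⇒ keep positive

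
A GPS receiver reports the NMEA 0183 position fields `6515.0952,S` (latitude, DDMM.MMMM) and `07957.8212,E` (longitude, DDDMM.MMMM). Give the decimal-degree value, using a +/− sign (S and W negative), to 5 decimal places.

Latitude: degrees = first 2 digits = 65, minutes = 15.0952; 65 + 15.0952/60 = 65.251587
hemisphere S, so the sign is −
λ: degrees = first 3 digits = 79, minutes = 57.8212; 79 + 57.8212/60 = 79.963687
E ⇒ keep positive

-65.25159, 79.96369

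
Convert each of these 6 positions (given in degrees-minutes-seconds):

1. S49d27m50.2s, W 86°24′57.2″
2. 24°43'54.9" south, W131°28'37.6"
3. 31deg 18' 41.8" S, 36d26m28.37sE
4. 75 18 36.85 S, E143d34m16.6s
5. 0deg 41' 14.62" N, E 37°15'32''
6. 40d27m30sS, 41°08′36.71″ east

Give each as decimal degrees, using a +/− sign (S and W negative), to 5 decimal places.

1. -49.46394, -86.41589
2. -24.73192, -131.47711
3. -31.31161, 36.44121
4. -75.31024, 143.57128
5. 0.68739, 37.25889
6. -40.45833, 41.14353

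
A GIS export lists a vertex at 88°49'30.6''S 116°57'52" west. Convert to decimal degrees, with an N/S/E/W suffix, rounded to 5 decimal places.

88.82517° S, 116.96444° W

φ: 88 + 49/60 + 30.6/3600 = 88.825167
Lon: 116° + 57/60 + 52/3600 = 116 + 0.950000 + 0.014444 = 116.964444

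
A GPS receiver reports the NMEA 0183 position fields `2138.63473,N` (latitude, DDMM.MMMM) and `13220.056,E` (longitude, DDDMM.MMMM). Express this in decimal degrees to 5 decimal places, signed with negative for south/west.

21.64391, 132.33427

φ: degrees = first 2 digits = 21, minutes = 38.63473; 21 + 38.63473/60 = 21.643912
N ⇒ keep positive
λ: degrees = first 3 digits = 132, minutes = 20.056; 132 + 20.056/60 = 132.334267
E ⇒ keep positive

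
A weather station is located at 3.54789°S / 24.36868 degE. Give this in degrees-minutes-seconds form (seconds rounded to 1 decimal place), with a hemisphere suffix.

3°32′52.4″ S, 24°22′7.2″ E

Lat: whole degrees 3; 32.87340′ → 32′ and 52.404″
Longitude: whole degrees 24; 22.12080′ → 22′ and 7.248″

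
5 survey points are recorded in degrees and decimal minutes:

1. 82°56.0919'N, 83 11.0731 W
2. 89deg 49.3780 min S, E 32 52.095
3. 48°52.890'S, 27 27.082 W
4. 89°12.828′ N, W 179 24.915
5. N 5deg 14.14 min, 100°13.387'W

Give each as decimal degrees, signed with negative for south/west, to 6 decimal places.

1. 82.934865, -83.184552
2. -89.822967, 32.868250
3. -48.881500, -27.451367
4. 89.213800, -179.415250
5. 5.235667, -100.223117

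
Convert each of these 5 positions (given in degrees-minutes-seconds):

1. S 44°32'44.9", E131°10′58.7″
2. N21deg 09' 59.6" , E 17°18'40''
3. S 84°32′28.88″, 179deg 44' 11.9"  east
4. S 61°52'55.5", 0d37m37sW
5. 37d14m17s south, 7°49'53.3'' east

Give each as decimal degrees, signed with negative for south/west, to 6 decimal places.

1. -44.545806, 131.182972
2. 21.166556, 17.311111
3. -84.541356, 179.736639
4. -61.882083, -0.626944
5. -37.238056, 7.831472

Point 1:
  Latitude: 32′ + 44.9″ = 32.74833′; 44 + 32.74833/60 = 44.5458056
  S ⇒ negate
  λ: 131° + 10/60 + 58.7/3600 = 131 + 0.166667 + 0.016306 = 131.1829722
  E ⇒ keep positive
Point 2:
  Latitude: 21° + 9/60 + 59.6/3600 = 21 + 0.150000 + 0.016556 = 21.1665556
  N ⇒ keep positive
  Longitude: 17° + 18/60 + 40/3600 = 17 + 0.300000 + 0.011111 = 17.3111111
  E → positive
Point 3:
  Latitude: 84° + 32/60 + 28.88/3600 = 84 + 0.533333 + 0.008022 = 84.5413556
  hemisphere S, so the sign is −
  λ: 44′ + 11.9″ = 44.19833′; 179 + 44.19833/60 = 179.7366389
  E ⇒ keep positive
Point 4:
  Lat: 52′ + 55.5″ = 52.92500′; 61 + 52.92500/60 = 61.8820833
  S → negative
  Lon: 0° + 37/60 + 37/3600 = 0 + 0.616667 + 0.010278 = 0.6269444
  W ⇒ negate
Point 5:
  Latitude: 37° + 14/60 + 17/3600 = 37 + 0.233333 + 0.004722 = 37.2380556
  S → negative
  Longitude: 49′ + 53.3″ = 49.88833′; 7 + 49.88833/60 = 7.8314722
  E ⇒ keep positive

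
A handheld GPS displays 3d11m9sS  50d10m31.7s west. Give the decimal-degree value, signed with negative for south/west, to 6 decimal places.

-3.185833, -50.175472

Lat: 3° + 11/60 + 9/3600 = 3 + 0.183333 + 0.002500 = 3.1858333
S ⇒ negate
Lon: 50° + 10/60 + 31.7/3600 = 50 + 0.166667 + 0.008806 = 50.1754722
hemisphere W, so the sign is −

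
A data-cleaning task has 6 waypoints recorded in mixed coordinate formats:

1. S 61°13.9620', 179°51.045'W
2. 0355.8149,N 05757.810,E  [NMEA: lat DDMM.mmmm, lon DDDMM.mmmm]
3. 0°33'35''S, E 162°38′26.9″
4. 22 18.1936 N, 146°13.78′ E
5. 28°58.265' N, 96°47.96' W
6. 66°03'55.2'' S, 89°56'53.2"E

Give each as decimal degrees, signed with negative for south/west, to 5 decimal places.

1. -61.23270, -179.85075
2. 3.93025, 57.96350
3. -0.55972, 162.64081
4. 22.30323, 146.22967
5. 28.97108, -96.79933
6. -66.06533, 89.94811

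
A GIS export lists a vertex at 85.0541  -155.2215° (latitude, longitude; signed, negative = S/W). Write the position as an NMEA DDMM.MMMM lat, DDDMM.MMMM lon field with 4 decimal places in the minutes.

Latitude: fractional part 0.054100 → 3.246000 minutes
Longitude is negative → W; |value| = 155.221500
Lon: 155° + 0.221500 × 60 = 155° 13.290000′

8503.2460,N / 15513.2900,W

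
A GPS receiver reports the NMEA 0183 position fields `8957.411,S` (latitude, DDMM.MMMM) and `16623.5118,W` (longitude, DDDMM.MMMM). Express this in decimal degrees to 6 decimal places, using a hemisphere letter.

φ: split at 2 digits → 89° and 57.411′; 89 + 57.411/60 = 89.9568500
Lon: split at 3 digits → 166° and 23.5118′; 166 + 23.5118/60 = 166.3918633

89.956850° S, 166.391863° W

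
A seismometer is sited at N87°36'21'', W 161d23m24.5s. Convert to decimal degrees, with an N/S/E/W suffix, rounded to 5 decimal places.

87.60583° N, 161.39014° W

Latitude: 87° + 36/60 + 21/3600 = 87 + 0.600000 + 0.005833 = 87.605833
Lon: 161 + 23/60 + 24.5/3600 = 161.390139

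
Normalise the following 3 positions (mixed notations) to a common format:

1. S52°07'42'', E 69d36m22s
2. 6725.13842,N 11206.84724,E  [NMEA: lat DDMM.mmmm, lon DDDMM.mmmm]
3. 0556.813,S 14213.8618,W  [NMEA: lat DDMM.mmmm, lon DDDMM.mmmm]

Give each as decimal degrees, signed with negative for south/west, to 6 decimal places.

Point 1:
  φ: 7′ + 42″ = 7.70000′; 52 + 7.70000/60 = 52.1283333
  hemisphere S, so the sign is −
  Lon: 69 + 36/60 + 22/3600 = 69.6061111
  E ⇒ keep positive
Point 2:
  φ: split at 2 digits → 67° and 25.13842′; 67 + 25.13842/60 = 67.4189737
  N → positive
  Lon: degrees = first 3 digits = 112, minutes = 6.84724; 112 + 6.84724/60 = 112.1141207
  E → positive
Point 3:
  φ: split at 2 digits → 05° and 56.813′; 5 + 56.813/60 = 5.9468833
  S → negative
  λ: degrees = first 3 digits = 142, minutes = 13.8618; 142 + 13.8618/60 = 142.2310300
  hemisphere W, so the sign is −

1. -52.128333, 69.606111
2. 67.418974, 112.114121
3. -5.946883, -142.231030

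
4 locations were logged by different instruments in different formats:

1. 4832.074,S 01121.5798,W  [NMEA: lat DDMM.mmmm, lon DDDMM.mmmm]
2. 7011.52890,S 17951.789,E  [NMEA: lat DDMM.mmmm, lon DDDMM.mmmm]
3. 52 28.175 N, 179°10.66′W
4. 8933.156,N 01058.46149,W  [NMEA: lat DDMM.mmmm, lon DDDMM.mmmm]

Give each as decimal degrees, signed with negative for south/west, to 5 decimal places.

1. -48.53457, -11.35966
2. -70.19215, 179.86315
3. 52.46958, -179.17767
4. 89.55260, -10.97436

Point 1:
  Lat: degrees = first 2 digits = 48, minutes = 32.074; 48 + 32.074/60 = 48.534567
  hemisphere S, so the sign is −
  λ: degrees = first 3 digits = 11, minutes = 21.5798; 11 + 21.5798/60 = 11.359663
  hemisphere W, so the sign is −
Point 2:
  Latitude: degrees = first 2 digits = 70, minutes = 11.5289; 70 + 11.5289/60 = 70.192148
  S ⇒ negate
  Lon: degrees = first 3 digits = 179, minutes = 51.789; 179 + 51.789/60 = 179.863150
  E ⇒ keep positive
Point 3:
  Lat: 52 + 28.175/60 = 52.469583
  N ⇒ keep positive
  Longitude: 179 + 10.66/60 = 179.177667
  hemisphere W, so the sign is −
Point 4:
  Latitude: degrees = first 2 digits = 89, minutes = 33.156; 89 + 33.156/60 = 89.552600
  N → positive
  Longitude: degrees = first 3 digits = 10, minutes = 58.46149; 10 + 58.46149/60 = 10.974358
  W → negative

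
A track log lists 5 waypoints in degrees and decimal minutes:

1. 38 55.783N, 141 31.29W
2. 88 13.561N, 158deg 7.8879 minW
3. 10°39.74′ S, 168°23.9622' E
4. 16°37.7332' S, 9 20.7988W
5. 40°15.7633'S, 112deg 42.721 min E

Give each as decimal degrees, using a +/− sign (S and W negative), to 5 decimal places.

1. 38.92972, -141.52150
2. 88.22602, -158.13147
3. -10.66233, 168.39937
4. -16.62889, -9.34665
5. -40.26272, 112.71202

Point 1:
  φ: 55.783′ = 0.929717°; total 38.929717
  N ⇒ keep positive
  Lon: 31.29′ = 0.521500°; total 141.521500
  hemisphere W, so the sign is −
Point 2:
  φ: 88 + 13.561/60 = 88.226017
  N → positive
  Lon: 158 + 7.8879/60 = 158.131465
  W ⇒ negate
Point 3:
  φ: 39.74′ = 0.662333°; total 10.662333
  S → negative
  Longitude: 23.9622′ = 0.399370°; total 168.399370
  E → positive
Point 4:
  Latitude: 16 + 37.7332/60 = 16.628887
  hemisphere S, so the sign is −
  Lon: 20.7988′ = 0.346647°; total 9.346647
  W ⇒ negate
Point 5:
  Latitude: 40 + 15.7633/60 = 40.262722
  S ⇒ negate
  Longitude: 42.721′ = 0.712017°; total 112.712017
  E → positive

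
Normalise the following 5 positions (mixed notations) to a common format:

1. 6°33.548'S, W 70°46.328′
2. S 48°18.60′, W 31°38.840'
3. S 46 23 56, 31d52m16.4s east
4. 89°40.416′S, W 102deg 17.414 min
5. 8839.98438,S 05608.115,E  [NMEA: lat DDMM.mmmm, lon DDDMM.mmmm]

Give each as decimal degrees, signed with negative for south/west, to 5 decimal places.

1. -6.55913, -70.77213
2. -48.31000, -31.64733
3. -46.39889, 31.87122
4. -89.67360, -102.29023
5. -88.66641, 56.13525

Point 1:
  Latitude: 33.548′ = 0.559133°; total 6.559133
  S → negative
  λ: 46.328′ = 0.772133°; total 70.772133
  hemisphere W, so the sign is −
Point 2:
  Latitude: 18.6′ = 0.310000°; total 48.310000
  hemisphere S, so the sign is −
  Lon: 38.84′ = 0.647333°; total 31.647333
  W → negative
Point 3:
  Latitude: 46° + 23/60 + 56/3600 = 46 + 0.383333 + 0.015556 = 46.398889
  S ⇒ negate
  Lon: 31° + 52/60 + 16.4/3600 = 31 + 0.866667 + 0.004556 = 31.871222
  E ⇒ keep positive
Point 4:
  φ: 40.416′ = 0.673600°; total 89.673600
  S ⇒ negate
  λ: 17.414′ = 0.290233°; total 102.290233
  W ⇒ negate
Point 5:
  Latitude: degrees = first 2 digits = 88, minutes = 39.98438; 88 + 39.98438/60 = 88.666406
  S ⇒ negate
  λ: split at 3 digits → 056° and 8.115′; 56 + 8.115/60 = 56.135250
  E ⇒ keep positive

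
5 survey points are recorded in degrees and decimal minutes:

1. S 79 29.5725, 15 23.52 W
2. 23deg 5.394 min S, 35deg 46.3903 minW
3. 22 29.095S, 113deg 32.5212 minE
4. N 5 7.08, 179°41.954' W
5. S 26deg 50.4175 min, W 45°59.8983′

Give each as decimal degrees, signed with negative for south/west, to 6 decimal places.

Point 1:
  Latitude: 29.5725′ = 0.492875°; total 79.4928750
  S ⇒ negate
  λ: 23.52′ = 0.392000°; total 15.3920000
  hemisphere W, so the sign is −
Point 2:
  Lat: 23 + 5.394/60 = 23.0899000
  S → negative
  λ: 35 + 46.3903/60 = 35.7731717
  W ⇒ negate
Point 3:
  Latitude: 29.095′ = 0.484917°; total 22.4849167
  S ⇒ negate
  Lon: 113 + 32.5212/60 = 113.5420200
  E → positive
Point 4:
  Lat: 5 + 7.08/60 = 5.1180000
  N → positive
  Longitude: 179 + 41.954/60 = 179.6992333
  W ⇒ negate
Point 5:
  φ: 26 + 50.4175/60 = 26.8402917
  S → negative
  Longitude: 59.8983′ = 0.998305°; total 45.9983050
  hemisphere W, so the sign is −

1. -79.492875, -15.392000
2. -23.089900, -35.773172
3. -22.484917, 113.542020
4. 5.118000, -179.699233
5. -26.840292, -45.998305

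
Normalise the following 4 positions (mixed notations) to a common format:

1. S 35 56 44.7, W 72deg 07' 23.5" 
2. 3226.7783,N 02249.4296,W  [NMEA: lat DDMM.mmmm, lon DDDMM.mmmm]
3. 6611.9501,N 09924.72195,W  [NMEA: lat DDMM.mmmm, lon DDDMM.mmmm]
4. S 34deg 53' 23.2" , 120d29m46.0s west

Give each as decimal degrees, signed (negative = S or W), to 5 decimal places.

1. -35.94575, -72.12319
2. 32.44631, -22.82383
3. 66.19917, -99.41203
4. -34.88978, -120.49611

Point 1:
  Latitude: 56′ + 44.7″ = 56.74500′; 35 + 56.74500/60 = 35.945750
  hemisphere S, so the sign is −
  Lon: 72 + 7/60 + 23.5/3600 = 72.123194
  W ⇒ negate
Point 2:
  Latitude: degrees = first 2 digits = 32, minutes = 26.7783; 32 + 26.7783/60 = 32.446305
  N → positive
  Lon: split at 3 digits → 022° and 49.4296′; 22 + 49.4296/60 = 22.823827
  W → negative
Point 3:
  Latitude: split at 2 digits → 66° and 11.9501′; 66 + 11.9501/60 = 66.199168
  N → positive
  Lon: degrees = first 3 digits = 99, minutes = 24.72195; 99 + 24.72195/60 = 99.412033
  W → negative
Point 4:
  Latitude: 34 + 53/60 + 23.2/3600 = 34.889778
  hemisphere S, so the sign is −
  λ: 120° + 29/60 + 46/3600 = 120 + 0.483333 + 0.012778 = 120.496111
  W → negative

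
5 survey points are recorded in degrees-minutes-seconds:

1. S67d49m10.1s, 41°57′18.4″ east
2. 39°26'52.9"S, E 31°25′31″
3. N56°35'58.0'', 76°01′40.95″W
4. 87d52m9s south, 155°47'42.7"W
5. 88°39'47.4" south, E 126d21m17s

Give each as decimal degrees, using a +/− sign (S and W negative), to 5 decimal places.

Point 1:
  φ: 67° + 49/60 + 10.1/3600 = 67 + 0.816667 + 0.002806 = 67.819472
  S → negative
  Longitude: 57′ + 18.4″ = 57.30667′; 41 + 57.30667/60 = 41.955111
  E → positive
Point 2:
  Lat: 26′ + 52.9″ = 26.88167′; 39 + 26.88167/60 = 39.448028
  S ⇒ negate
  Longitude: 31 + 25/60 + 31/3600 = 31.425278
  E → positive
Point 3:
  φ: 35′ + 58″ = 35.96667′; 56 + 35.96667/60 = 56.599444
  N → positive
  Longitude: 1′ + 40.95″ = 1.68250′; 76 + 1.68250/60 = 76.028042
  W ⇒ negate
Point 4:
  Lat: 87 + 52/60 + 9/3600 = 87.869167
  S → negative
  Lon: 155° + 47/60 + 42.7/3600 = 155 + 0.783333 + 0.011861 = 155.795194
  W ⇒ negate
Point 5:
  φ: 88 + 39/60 + 47.4/3600 = 88.663167
  S → negative
  Longitude: 126° + 21/60 + 17/3600 = 126 + 0.350000 + 0.004722 = 126.354722
  E → positive

1. -67.81947, 41.95511
2. -39.44803, 31.42528
3. 56.59944, -76.02804
4. -87.86917, -155.79519
5. -88.66317, 126.35472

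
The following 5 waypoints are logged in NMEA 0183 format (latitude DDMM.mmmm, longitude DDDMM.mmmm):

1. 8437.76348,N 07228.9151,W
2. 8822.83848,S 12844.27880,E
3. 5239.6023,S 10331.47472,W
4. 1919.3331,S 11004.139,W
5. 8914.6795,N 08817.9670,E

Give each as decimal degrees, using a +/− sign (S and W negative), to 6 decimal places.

Point 1:
  Latitude: split at 2 digits → 84° and 37.76348′; 84 + 37.76348/60 = 84.6293913
  N ⇒ keep positive
  Longitude: split at 3 digits → 072° and 28.9151′; 72 + 28.9151/60 = 72.4819183
  W → negative
Point 2:
  Lat: split at 2 digits → 88° and 22.83848′; 88 + 22.83848/60 = 88.3806413
  S ⇒ negate
  Longitude: split at 3 digits → 128° and 44.2788′; 128 + 44.2788/60 = 128.7379800
  E ⇒ keep positive
Point 3:
  φ: degrees = first 2 digits = 52, minutes = 39.6023; 52 + 39.6023/60 = 52.6600383
  hemisphere S, so the sign is −
  Longitude: split at 3 digits → 103° and 31.47472′; 103 + 31.47472/60 = 103.5245787
  W → negative
Point 4:
  Latitude: split at 2 digits → 19° and 19.3331′; 19 + 19.3331/60 = 19.3222183
  S → negative
  Longitude: degrees = first 3 digits = 110, minutes = 4.139; 110 + 4.139/60 = 110.0689833
  W ⇒ negate
Point 5:
  Latitude: split at 2 digits → 89° and 14.6795′; 89 + 14.6795/60 = 89.2446583
  N ⇒ keep positive
  Longitude: split at 3 digits → 088° and 17.967′; 88 + 17.967/60 = 88.2994500
  E → positive

1. 84.629391, -72.481918
2. -88.380641, 128.737980
3. -52.660038, -103.524579
4. -19.322218, -110.068983
5. 89.244658, 88.299450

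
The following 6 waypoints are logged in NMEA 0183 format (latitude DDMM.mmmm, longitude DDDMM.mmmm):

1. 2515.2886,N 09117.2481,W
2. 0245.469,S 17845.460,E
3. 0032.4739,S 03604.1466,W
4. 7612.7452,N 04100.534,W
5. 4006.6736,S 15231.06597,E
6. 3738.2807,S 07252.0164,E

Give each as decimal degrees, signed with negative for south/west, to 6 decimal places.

1. 25.254810, -91.287468
2. -2.757817, 178.757667
3. -0.541232, -36.069110
4. 76.212420, -41.008900
5. -40.111227, 152.517766
6. -37.638012, 72.866940

Point 1:
  Lat: degrees = first 2 digits = 25, minutes = 15.2886; 25 + 15.2886/60 = 25.2548100
  N ⇒ keep positive
  Lon: split at 3 digits → 091° and 17.2481′; 91 + 17.2481/60 = 91.2874683
  W ⇒ negate
Point 2:
  Latitude: split at 2 digits → 02° and 45.469′; 2 + 45.469/60 = 2.7578167
  S → negative
  Lon: degrees = first 3 digits = 178, minutes = 45.46; 178 + 45.46/60 = 178.7576667
  E → positive
Point 3:
  Lat: degrees = first 2 digits = 0, minutes = 32.4739; 0 + 32.4739/60 = 0.5412317
  hemisphere S, so the sign is −
  Lon: split at 3 digits → 036° and 4.1466′; 36 + 4.1466/60 = 36.0691100
  hemisphere W, so the sign is −
Point 4:
  φ: split at 2 digits → 76° and 12.7452′; 76 + 12.7452/60 = 76.2124200
  N ⇒ keep positive
  Lon: degrees = first 3 digits = 41, minutes = 0.534; 41 + 0.534/60 = 41.0089000
  W → negative
Point 5:
  Lat: split at 2 digits → 40° and 6.6736′; 40 + 6.6736/60 = 40.1112267
  hemisphere S, so the sign is −
  Lon: split at 3 digits → 152° and 31.06597′; 152 + 31.06597/60 = 152.5177662
  E → positive
Point 6:
  Lat: degrees = first 2 digits = 37, minutes = 38.2807; 37 + 38.2807/60 = 37.6380117
  hemisphere S, so the sign is −
  λ: degrees = first 3 digits = 72, minutes = 52.0164; 72 + 52.0164/60 = 72.8669400
  E → positive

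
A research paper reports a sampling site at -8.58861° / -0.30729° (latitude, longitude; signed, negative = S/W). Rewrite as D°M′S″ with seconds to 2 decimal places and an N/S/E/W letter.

Latitude is negative → S; |value| = 8.588610
φ: 0.588610 × 60 = 35.31660′ → 35′, remainder × 60 = 18.9960″
Longitude is negative → W; |value| = 0.307290
λ: 0.307290 × 60 = 18.43740′ → 18′, remainder × 60 = 26.2440″

8°35′19.00″ S, 0°18′26.24″ W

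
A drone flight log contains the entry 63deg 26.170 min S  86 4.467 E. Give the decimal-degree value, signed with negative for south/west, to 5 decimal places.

Lat: 26.17′ = 0.436167°; total 63.436167
S → negative
λ: 4.467′ = 0.074450°; total 86.074450
E ⇒ keep positive

-63.43617, 86.07445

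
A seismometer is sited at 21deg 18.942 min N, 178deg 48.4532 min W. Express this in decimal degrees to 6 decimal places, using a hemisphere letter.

21.315700° N, 178.807553° W

φ: 21 + 18.942/60 = 21.3157000
λ: 178 + 48.4532/60 = 178.8075533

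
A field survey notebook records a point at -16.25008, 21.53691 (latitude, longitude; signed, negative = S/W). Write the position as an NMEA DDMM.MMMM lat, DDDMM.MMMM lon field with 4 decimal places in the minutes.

1615.0048,S / 02132.2146,E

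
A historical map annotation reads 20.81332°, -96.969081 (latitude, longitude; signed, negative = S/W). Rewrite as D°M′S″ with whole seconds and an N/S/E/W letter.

Latitude: 0.813320 × 60 = 48.79920′ → 48′, remainder × 60 = 47.95″
Longitude is negative → W; |value| = 96.969081
Longitude: 0.969081 × 60 = 58.14486′ → 58′, remainder × 60 = 8.69″

20°48′48″ N, 96°58′9″ W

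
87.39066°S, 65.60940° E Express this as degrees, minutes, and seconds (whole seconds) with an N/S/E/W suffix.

φ: 0.390660 × 60 = 23.43960′ → 23′, remainder × 60 = 26.38″
λ: 0.609400° → 36.56400′; 0.56400 × 60 = 33.84″

87°23′26″ S, 65°36′34″ E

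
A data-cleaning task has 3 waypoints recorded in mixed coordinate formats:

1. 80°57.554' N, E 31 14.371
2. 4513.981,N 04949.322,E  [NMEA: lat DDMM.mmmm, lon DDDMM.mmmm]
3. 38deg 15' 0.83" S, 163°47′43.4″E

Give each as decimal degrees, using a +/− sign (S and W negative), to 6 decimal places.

1. 80.959233, 31.239517
2. 45.233017, 49.822033
3. -38.250231, 163.795389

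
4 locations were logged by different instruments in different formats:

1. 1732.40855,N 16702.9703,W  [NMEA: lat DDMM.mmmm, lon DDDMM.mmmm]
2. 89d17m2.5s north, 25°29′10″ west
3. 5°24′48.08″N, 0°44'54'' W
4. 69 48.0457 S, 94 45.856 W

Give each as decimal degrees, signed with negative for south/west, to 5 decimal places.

Point 1:
  Latitude: split at 2 digits → 17° and 32.40855′; 17 + 32.40855/60 = 17.540143
  N → positive
  Longitude: split at 3 digits → 167° and 2.9703′; 167 + 2.9703/60 = 167.049505
  hemisphere W, so the sign is −
Point 2:
  Latitude: 89° + 17/60 + 2.5/3600 = 89 + 0.283333 + 0.000694 = 89.284028
  N ⇒ keep positive
  λ: 25° + 29/60 + 10/3600 = 25 + 0.483333 + 0.002778 = 25.486111
  W → negative
Point 3:
  Lat: 5 + 24/60 + 48.08/3600 = 5.413356
  N → positive
  Lon: 0° + 44/60 + 54/3600 = 0 + 0.733333 + 0.015000 = 0.748333
  W ⇒ negate
Point 4:
  Lat: 69 + 48.0457/60 = 69.800762
  S ⇒ negate
  Longitude: 45.856′ = 0.764267°; total 94.764267
  W ⇒ negate

1. 17.54014, -167.04951
2. 89.28403, -25.48611
3. 5.41336, -0.74833
4. -69.80076, -94.76427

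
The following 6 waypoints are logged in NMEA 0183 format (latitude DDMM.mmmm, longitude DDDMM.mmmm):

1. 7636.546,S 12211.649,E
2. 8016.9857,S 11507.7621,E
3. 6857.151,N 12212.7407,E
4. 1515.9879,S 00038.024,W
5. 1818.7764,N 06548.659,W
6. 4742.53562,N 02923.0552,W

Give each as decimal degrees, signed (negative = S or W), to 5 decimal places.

1. -76.60910, 122.19415
2. -80.28310, 115.12937
3. 68.95252, 122.21235
4. -15.26647, -0.63373
5. 18.31294, -65.81098
6. 47.70893, -29.38425

Point 1:
  Lat: split at 2 digits → 76° and 36.546′; 76 + 36.546/60 = 76.609100
  hemisphere S, so the sign is −
  Lon: split at 3 digits → 122° and 11.649′; 122 + 11.649/60 = 122.194150
  E ⇒ keep positive
Point 2:
  Lat: degrees = first 2 digits = 80, minutes = 16.9857; 80 + 16.9857/60 = 80.283095
  hemisphere S, so the sign is −
  λ: degrees = first 3 digits = 115, minutes = 7.7621; 115 + 7.7621/60 = 115.129368
  E ⇒ keep positive
Point 3:
  Lat: split at 2 digits → 68° and 57.151′; 68 + 57.151/60 = 68.952517
  N → positive
  Longitude: split at 3 digits → 122° and 12.7407′; 122 + 12.7407/60 = 122.212345
  E ⇒ keep positive
Point 4:
  Latitude: degrees = first 2 digits = 15, minutes = 15.9879; 15 + 15.9879/60 = 15.266465
  S → negative
  Lon: degrees = first 3 digits = 0, minutes = 38.024; 0 + 38.024/60 = 0.633733
  hemisphere W, so the sign is −
Point 5:
  Lat: degrees = first 2 digits = 18, minutes = 18.7764; 18 + 18.7764/60 = 18.312940
  N → positive
  Lon: split at 3 digits → 065° and 48.659′; 65 + 48.659/60 = 65.810983
  hemisphere W, so the sign is −
Point 6:
  Latitude: split at 2 digits → 47° and 42.53562′; 47 + 42.53562/60 = 47.708927
  N ⇒ keep positive
  Lon: split at 3 digits → 029° and 23.0552′; 29 + 23.0552/60 = 29.384253
  W ⇒ negate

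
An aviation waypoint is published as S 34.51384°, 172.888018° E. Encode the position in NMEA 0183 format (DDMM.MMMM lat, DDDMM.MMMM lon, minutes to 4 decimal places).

3430.8304,S / 17253.2811,E

Latitude: fractional part 0.513840 → 30.830400 minutes
Lon: fractional part 0.888018 → 53.281080 minutes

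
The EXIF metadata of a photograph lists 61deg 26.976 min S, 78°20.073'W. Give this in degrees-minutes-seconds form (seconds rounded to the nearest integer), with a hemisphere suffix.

61°26′59″ S, 78°20′4″ W

Latitude: fractional minutes 0.97600 × 60 = 58.56″
Longitude: fractional minutes 0.07300 × 60 = 4.38″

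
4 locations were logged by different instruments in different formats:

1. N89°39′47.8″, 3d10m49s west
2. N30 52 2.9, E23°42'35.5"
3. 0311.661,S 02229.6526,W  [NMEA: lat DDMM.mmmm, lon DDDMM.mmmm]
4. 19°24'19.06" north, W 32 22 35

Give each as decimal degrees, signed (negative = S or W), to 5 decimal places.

Point 1:
  φ: 39′ + 47.8″ = 39.79667′; 89 + 39.79667/60 = 89.663278
  N → positive
  λ: 3 + 10/60 + 49/3600 = 3.180278
  W → negative
Point 2:
  Lat: 30 + 52/60 + 2.9/3600 = 30.867472
  N ⇒ keep positive
  λ: 23 + 42/60 + 35.5/3600 = 23.709861
  E ⇒ keep positive
Point 3:
  φ: degrees = first 2 digits = 3, minutes = 11.661; 3 + 11.661/60 = 3.194350
  hemisphere S, so the sign is −
  Longitude: degrees = first 3 digits = 22, minutes = 29.6526; 22 + 29.6526/60 = 22.494210
  hemisphere W, so the sign is −
Point 4:
  Lat: 19° + 24/60 + 19.06/3600 = 19 + 0.400000 + 0.005294 = 19.405294
  N → positive
  λ: 22′ + 35″ = 22.58333′; 32 + 22.58333/60 = 32.376389
  W ⇒ negate

1. 89.66328, -3.18028
2. 30.86747, 23.70986
3. -3.19435, -22.49421
4. 19.40529, -32.37639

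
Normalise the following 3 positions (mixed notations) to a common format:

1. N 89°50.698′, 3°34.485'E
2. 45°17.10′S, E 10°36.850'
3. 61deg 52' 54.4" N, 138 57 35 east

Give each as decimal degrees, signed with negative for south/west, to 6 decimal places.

1. 89.844967, 3.574750
2. -45.285000, 10.614167
3. 61.881778, 138.959722

Point 1:
  φ: 50.698′ = 0.844967°; total 89.8449667
  N → positive
  λ: 3 + 34.485/60 = 3.5747500
  E → positive
Point 2:
  Lat: 45 + 17.1/60 = 45.2850000
  S → negative
  λ: 10 + 36.85/60 = 10.6141667
  E → positive
Point 3:
  Latitude: 61 + 52/60 + 54.4/3600 = 61.8817778
  N → positive
  Longitude: 138 + 57/60 + 35/3600 = 138.9597222
  E → positive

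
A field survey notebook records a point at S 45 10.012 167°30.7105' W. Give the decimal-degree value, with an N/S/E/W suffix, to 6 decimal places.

45.166867° S, 167.511842° W

Lat: 10.012′ = 0.166867°; total 45.1668667
Lon: 30.7105′ = 0.511842°; total 167.5118417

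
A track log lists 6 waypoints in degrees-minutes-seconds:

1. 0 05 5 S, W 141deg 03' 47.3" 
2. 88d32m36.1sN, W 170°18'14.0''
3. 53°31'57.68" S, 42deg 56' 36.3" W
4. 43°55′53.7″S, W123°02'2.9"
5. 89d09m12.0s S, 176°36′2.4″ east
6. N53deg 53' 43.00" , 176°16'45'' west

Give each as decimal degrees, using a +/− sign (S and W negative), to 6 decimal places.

Point 1:
  φ: 5′ + 5″ = 5.08333′; 0 + 5.08333/60 = 0.0847222
  S → negative
  Longitude: 3′ + 47.3″ = 3.78833′; 141 + 3.78833/60 = 141.0631389
  hemisphere W, so the sign is −
Point 2:
  Latitude: 88 + 32/60 + 36.1/3600 = 88.5433611
  N → positive
  Longitude: 18′ + 14″ = 18.23333′; 170 + 18.23333/60 = 170.3038889
  hemisphere W, so the sign is −
Point 3:
  Latitude: 53° + 31/60 + 57.68/3600 = 53 + 0.516667 + 0.016022 = 53.5326889
  hemisphere S, so the sign is −
  λ: 42 + 56/60 + 36.3/3600 = 42.9434167
  hemisphere W, so the sign is −
Point 4:
  φ: 55′ + 53.7″ = 55.89500′; 43 + 55.89500/60 = 43.9315833
  hemisphere S, so the sign is −
  Lon: 123° + 2/60 + 2.9/3600 = 123 + 0.033333 + 0.000806 = 123.0341389
  W → negative
Point 5:
  Lat: 9′ + 12″ = 9.20000′; 89 + 9.20000/60 = 89.1533333
  S ⇒ negate
  Longitude: 176° + 36/60 + 2.4/3600 = 176 + 0.600000 + 0.000667 = 176.6006667
  E ⇒ keep positive
Point 6:
  φ: 53° + 53/60 + 43/3600 = 53 + 0.883333 + 0.011944 = 53.8952778
  N ⇒ keep positive
  Lon: 176° + 16/60 + 45/3600 = 176 + 0.266667 + 0.012500 = 176.2791667
  W → negative

1. -0.084722, -141.063139
2. 88.543361, -170.303889
3. -53.532689, -42.943417
4. -43.931583, -123.034139
5. -89.153333, 176.600667
6. 53.895278, -176.279167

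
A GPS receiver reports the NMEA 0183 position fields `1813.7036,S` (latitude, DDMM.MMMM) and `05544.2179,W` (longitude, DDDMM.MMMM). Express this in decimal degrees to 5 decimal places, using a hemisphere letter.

18.22839° S, 55.73697° W

φ: degrees = first 2 digits = 18, minutes = 13.7036; 18 + 13.7036/60 = 18.228393
Lon: degrees = first 3 digits = 55, minutes = 44.2179; 55 + 44.2179/60 = 55.736965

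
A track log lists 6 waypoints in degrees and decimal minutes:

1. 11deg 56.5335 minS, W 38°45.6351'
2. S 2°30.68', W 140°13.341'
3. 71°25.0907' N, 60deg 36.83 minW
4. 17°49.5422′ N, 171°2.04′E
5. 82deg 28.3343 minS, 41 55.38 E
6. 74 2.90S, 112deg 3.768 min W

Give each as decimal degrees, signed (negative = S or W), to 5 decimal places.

1. -11.94223, -38.76059
2. -2.51133, -140.22235
3. 71.41818, -60.61383
4. 17.82570, 171.03400
5. -82.47224, 41.92300
6. -74.04833, -112.06280

Point 1:
  Latitude: 11 + 56.5335/60 = 11.942225
  S ⇒ negate
  λ: 38 + 45.6351/60 = 38.760585
  hemisphere W, so the sign is −
Point 2:
  Latitude: 30.68′ = 0.511333°; total 2.511333
  S ⇒ negate
  λ: 13.341′ = 0.222350°; total 140.222350
  hemisphere W, so the sign is −
Point 3:
  Lat: 71 + 25.0907/60 = 71.418178
  N → positive
  λ: 60 + 36.83/60 = 60.613833
  W → negative
Point 4:
  φ: 17 + 49.5422/60 = 17.825703
  N → positive
  λ: 171 + 2.04/60 = 171.034000
  E → positive
Point 5:
  φ: 82 + 28.3343/60 = 82.472238
  hemisphere S, so the sign is −
  Lon: 55.38′ = 0.923000°; total 41.923000
  E → positive
Point 6:
  Latitude: 2.9′ = 0.048333°; total 74.048333
  hemisphere S, so the sign is −
  Lon: 3.768′ = 0.062800°; total 112.062800
  W → negative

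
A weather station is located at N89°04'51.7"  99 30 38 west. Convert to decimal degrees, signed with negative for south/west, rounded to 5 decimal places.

Latitude: 4′ + 51.7″ = 4.86167′; 89 + 4.86167/60 = 89.081028
N ⇒ keep positive
λ: 99 + 30/60 + 38/3600 = 99.510556
W → negative

89.08103, -99.51056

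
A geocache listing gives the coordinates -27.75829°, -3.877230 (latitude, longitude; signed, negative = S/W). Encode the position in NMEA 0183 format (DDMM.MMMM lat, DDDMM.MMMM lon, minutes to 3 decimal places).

2745.497,S / 00352.634,W

Latitude is negative → S; |value| = 27.758290
φ: 27° + 0.758290 × 60 = 27° 45.49740′
Longitude is negative → W; |value| = 3.877230
Longitude: 3° + 0.877230 × 60 = 3° 52.63380′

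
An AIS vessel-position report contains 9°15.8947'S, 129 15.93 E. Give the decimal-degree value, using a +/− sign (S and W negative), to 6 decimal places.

-9.264912, 129.265500

φ: 15.8947′ = 0.264912°; total 9.2649117
S ⇒ negate
Lon: 15.93′ = 0.265500°; total 129.2655000
E → positive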